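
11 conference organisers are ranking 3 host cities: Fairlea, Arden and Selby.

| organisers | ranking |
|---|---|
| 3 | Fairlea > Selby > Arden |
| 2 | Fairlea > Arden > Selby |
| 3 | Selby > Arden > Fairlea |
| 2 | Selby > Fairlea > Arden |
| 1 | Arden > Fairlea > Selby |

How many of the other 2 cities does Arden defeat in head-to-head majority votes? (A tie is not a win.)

Arden against each rival (11 organisers):
Arden vs Fairlea: Fairlea, 7–4.
Arden–Selby: Selby 8–3.
Arden beats no one; loses to Fairlea, Selby — 0 pairwise wins.

0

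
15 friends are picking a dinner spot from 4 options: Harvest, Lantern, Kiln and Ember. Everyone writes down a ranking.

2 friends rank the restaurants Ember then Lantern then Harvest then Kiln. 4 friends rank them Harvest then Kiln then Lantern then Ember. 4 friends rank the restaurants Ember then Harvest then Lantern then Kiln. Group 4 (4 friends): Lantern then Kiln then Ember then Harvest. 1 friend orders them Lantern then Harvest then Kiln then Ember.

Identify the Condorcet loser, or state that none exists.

none

Head-to-head results (15 friends):
Harvest vs Lantern: 8 to 7, Harvest.
Harvest vs Kiln: Harvest is ranked higher on 2+4+4+1 = 11 ballots, Kiln on 4. Harvest wins 11–4.
Harvest vs Ember: 4+1 = 5 for Harvest, 10 for Ember — Ember by 10–5.
Lantern vs Kiln: Lantern is ranked higher on 2+4+4+1 = 11 ballots, Kiln on 4. Lantern wins 11–4.
Lantern–Ember: Lantern 9–6.
Kiln–Ember: Kiln 9–6.
Every restaurant wins at least one matchup (Harvest beats Lantern; Lantern beats Kiln; Kiln beats Ember; Ember beats Harvest), so there is no Condorcet loser.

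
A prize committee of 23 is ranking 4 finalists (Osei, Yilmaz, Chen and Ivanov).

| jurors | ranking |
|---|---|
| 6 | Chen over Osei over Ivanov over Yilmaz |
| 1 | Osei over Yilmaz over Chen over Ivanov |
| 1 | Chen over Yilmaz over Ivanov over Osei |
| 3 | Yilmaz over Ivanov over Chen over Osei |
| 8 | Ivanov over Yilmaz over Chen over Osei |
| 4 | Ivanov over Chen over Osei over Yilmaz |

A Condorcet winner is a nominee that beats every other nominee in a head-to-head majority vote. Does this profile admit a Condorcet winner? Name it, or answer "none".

Ivanov

Check each pair by majority over 23 ballots:
Osei vs Yilmaz: Yilmaz, 12–11.
Osei vs Chen: Chen, 22–1.
Osei vs Ivanov: Osei preferred on 6+1 = 7 ballots; Ivanov wins 16–7.
Yilmaz vs Chen: 1+3+8 = 12 for Yilmaz, 11 for Chen — Yilmaz by 12–11.
Yilmaz–Ivanov: Ivanov 18–5.
Chen vs Ivanov: Chen preferred on 6+1+1 = 8 ballots; Ivanov wins 15–8.
Ivanov wins every pairwise contest, so Ivanov is the Condorcet winner.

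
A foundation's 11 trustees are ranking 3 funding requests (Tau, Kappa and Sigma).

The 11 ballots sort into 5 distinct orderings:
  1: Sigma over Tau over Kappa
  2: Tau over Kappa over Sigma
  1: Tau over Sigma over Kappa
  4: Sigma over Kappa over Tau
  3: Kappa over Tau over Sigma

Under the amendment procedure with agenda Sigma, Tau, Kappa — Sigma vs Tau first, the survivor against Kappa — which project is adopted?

Round 1: Sigma vs Tau — 5–6, Tau advances.
Round 2: Tau vs Kappa — 4–7, Kappa advances.
The agenda winner is Kappa.

Kappa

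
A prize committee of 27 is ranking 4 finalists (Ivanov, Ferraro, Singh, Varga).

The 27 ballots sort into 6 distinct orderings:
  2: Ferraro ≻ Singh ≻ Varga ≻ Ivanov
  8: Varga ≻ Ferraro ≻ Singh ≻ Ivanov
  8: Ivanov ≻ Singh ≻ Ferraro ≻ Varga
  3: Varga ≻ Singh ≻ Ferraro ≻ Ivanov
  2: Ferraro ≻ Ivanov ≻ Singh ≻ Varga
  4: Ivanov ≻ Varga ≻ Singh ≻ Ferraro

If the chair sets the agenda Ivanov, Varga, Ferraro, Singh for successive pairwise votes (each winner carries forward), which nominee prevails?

Singh

Round 1: Ivanov vs Varga — 14–13, Ivanov advances.
Round 2: Ivanov vs Ferraro — 12–15, Ferraro advances.
Round 3: Ferraro vs Singh — 12–15, Singh advances.
The agenda winner is Singh.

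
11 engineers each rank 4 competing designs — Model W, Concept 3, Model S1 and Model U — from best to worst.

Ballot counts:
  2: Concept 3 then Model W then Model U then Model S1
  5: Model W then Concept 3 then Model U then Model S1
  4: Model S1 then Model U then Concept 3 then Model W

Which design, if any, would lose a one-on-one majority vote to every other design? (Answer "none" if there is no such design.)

Model S1

Head-to-head results (11 engineers):
Model W vs Concept 3: 5 to 6, Concept 3.
Model W vs Model S1: Model W is ranked higher on 2+5 = 7 ballots, Model S1 on 4. Model W wins 7–4.
Model W–Model U: Model W 7–4.
Concept 3 vs Model S1: Concept 3 preferred on 2+5 = 7 ballots; Concept 3 wins 7–4.
Concept 3 vs Model U: 7 to 4, Concept 3.
Model S1 vs Model U: Model S1 preferred on 4 ballots; Model U wins 7–4.
Model S1 is beaten in every head-to-head and is the Condorcet loser.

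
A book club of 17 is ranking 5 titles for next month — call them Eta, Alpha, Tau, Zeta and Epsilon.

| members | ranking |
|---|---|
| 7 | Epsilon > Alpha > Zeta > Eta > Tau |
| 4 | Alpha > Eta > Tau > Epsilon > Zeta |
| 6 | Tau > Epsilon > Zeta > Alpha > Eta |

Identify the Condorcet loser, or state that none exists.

Head-to-head results (17 members):
Eta vs Alpha: 0 for Eta, 17 for Alpha — Alpha by 17–0.
Eta vs Tau: Eta wins 11–6.
Eta vs Zeta: Eta is ranked higher on 4 ballots, Zeta on 13. Zeta wins 13–4.
Eta vs Epsilon: Eta is ranked higher on 4 ballots, Epsilon on 13. Epsilon wins 13–4.
Alpha vs Tau: 7+4 = 11 for Alpha, 6 for Tau — Alpha by 11–6.
Alpha vs Zeta: Alpha, 11–6.
Alpha vs Epsilon: Epsilon, 13–4.
Tau vs Zeta: Tau is ranked higher on 4+6 = 10 ballots, Zeta on 7. Tau wins 10–7.
Tau vs Epsilon: 10 to 7, Tau.
Zeta vs Epsilon: 0 to 17, Epsilon.
Every book wins at least one matchup (Eta beats Tau; Alpha beats Eta; Tau beats Zeta; Zeta beats Eta; Epsilon beats Eta), so there is no Condorcet loser.

none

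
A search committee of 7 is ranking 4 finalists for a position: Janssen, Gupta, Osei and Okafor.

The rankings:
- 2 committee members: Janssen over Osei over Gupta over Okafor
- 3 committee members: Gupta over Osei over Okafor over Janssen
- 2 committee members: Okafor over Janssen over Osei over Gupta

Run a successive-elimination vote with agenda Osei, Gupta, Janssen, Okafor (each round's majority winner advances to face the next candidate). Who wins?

Okafor

Round 1: Osei vs Gupta — 4–3, Osei advances.
Round 2: Osei vs Janssen — 3–4, Janssen advances.
Round 3: Janssen vs Okafor — 2–5, Okafor advances.
Okafor survives the agenda.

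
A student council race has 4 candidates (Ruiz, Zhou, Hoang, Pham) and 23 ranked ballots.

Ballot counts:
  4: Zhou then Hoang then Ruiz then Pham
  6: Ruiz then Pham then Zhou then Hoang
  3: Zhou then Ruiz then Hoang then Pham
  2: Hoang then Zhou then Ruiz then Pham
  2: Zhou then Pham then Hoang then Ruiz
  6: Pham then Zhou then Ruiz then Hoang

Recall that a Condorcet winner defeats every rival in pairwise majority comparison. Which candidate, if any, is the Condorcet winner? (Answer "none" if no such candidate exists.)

none

Pairwise majorities:
Ruiz vs Zhou: Ruiz is ranked higher on 6 ballots, Zhou on 17. Zhou wins 17–6.
Ruiz vs Hoang: 6+3+6 = 15 for Ruiz, 8 for Hoang — Ruiz by 15–8.
Ruiz vs Pham: 4+6+3+2 = 15 for Ruiz, 8 for Pham — Ruiz by 15–8.
Zhou vs Hoang: Zhou preferred on 4+6+3+2+6 = 21 ballots; Zhou wins 21–2.
Zhou vs Pham: Zhou is ranked higher on 4+3+2+2 = 11 ballots, Pham on 12. Pham wins 12–11.
Hoang vs Pham: Hoang preferred on 4+3+2 = 9 ballots; Pham wins 14–9.
Each candidate drops at least one matchup (Ruiz loses to Zhou; Zhou loses to Pham; Hoang loses to Ruiz; Pham loses to Ruiz); the cycle Ruiz → Pham → Zhou → Ruiz rules out a Condorcet winner.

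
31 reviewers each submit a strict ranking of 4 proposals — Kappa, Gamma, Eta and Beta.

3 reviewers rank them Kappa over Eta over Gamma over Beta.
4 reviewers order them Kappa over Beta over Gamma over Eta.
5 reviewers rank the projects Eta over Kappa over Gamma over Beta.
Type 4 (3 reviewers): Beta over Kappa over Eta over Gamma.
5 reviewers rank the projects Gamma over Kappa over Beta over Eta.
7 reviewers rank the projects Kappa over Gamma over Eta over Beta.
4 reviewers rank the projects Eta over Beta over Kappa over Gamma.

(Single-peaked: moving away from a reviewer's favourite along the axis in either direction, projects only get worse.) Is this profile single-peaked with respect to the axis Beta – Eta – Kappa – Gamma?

no

Axis positions: Beta=1, Eta=2, Kappa=3, Gamma=4.
Type 1 (peak Kappa at position 3): ranking walks positions 3-2-4-1, expanding outward from the peak — single-peaked.
Type 2: ranking walks positions 3-1-4-2; Beta is ranked above Eta even though Eta lies between Beta and the peak Kappa on the axis — preferences dip and rise again. Not single-peaked.
Type 3 (peak Eta at position 2): ranking walks positions 2-3-4-1, expanding outward from the peak — single-peaked.
Type 4: ranking walks positions 1-3-2-4; Kappa is ranked above Eta even though Eta lies between Kappa and the peak Beta on the axis — preferences dip and rise again. Not single-peaked.
Type 5: ranking walks positions 4-3-1-2; Beta is ranked above Eta even though Eta lies between Beta and the peak Gamma on the axis — preferences dip and rise again. Not single-peaked.
Type 6 (peak Kappa at position 3): ranking walks positions 3-4-2-1, expanding outward from the peak — single-peaked.
Type 7 (peak Eta at position 2): ranking walks positions 2-1-3-4, expanding outward from the peak — single-peaked.
Type 2 violates single-peakedness, so the profile is not single-peaked on this axis.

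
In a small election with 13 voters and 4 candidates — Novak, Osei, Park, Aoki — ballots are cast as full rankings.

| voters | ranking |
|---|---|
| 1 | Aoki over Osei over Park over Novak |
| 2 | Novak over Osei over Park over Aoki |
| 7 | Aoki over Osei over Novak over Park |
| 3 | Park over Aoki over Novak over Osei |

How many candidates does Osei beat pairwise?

2

Osei against each rival (13 voters):
Osei vs Novak: Osei preferred on 1+7 = 8 ballots; Osei wins 8–5.
Osei vs Park: Osei is ranked higher on 1+2+7 = 10 ballots, Park on 3. Osei wins 10–3.
Osei vs Aoki: Aoki wins 11–2.
Osei beats Novak, Park; loses to Aoki — 2 pairwise wins.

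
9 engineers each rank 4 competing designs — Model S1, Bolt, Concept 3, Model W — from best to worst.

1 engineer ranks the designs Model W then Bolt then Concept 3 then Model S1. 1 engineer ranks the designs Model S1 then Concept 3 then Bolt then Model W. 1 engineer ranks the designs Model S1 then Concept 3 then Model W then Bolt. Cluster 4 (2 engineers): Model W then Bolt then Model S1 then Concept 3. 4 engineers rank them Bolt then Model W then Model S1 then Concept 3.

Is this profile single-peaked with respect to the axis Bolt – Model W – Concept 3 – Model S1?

no

Axis positions: Bolt=1, Model W=2, Concept 3=3, Model S1=4.
Cluster 1 (peak Model W at position 2): ranking walks positions 2-1-3-4, expanding outward from the peak — single-peaked.
Cluster 2: ranking walks positions 4-3-1-2; Bolt is ranked above Model W even though Model W lies between Bolt and the peak Model S1 on the axis — preferences dip and rise again. Not single-peaked.
Cluster 3 (peak Model S1 at position 4): ranking walks positions 4-3-2-1, expanding outward from the peak — single-peaked.
Cluster 4: ranking walks positions 2-1-4-3; Model S1 is ranked above Concept 3 even though Concept 3 lies between Model S1 and the peak Model W on the axis — preferences dip and rise again. Not single-peaked.
Cluster 5: ranking walks positions 1-2-4-3; Model S1 is ranked above Concept 3 even though Concept 3 lies between Model S1 and the peak Bolt on the axis — preferences dip and rise again. Not single-peaked.
Cluster 2 violates single-peakedness, so the profile is not single-peaked on this axis.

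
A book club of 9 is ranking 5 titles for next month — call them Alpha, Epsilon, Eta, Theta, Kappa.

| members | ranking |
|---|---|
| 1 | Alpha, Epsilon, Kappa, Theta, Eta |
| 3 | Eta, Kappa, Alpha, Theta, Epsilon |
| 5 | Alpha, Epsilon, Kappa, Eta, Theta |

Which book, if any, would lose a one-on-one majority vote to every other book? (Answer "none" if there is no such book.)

Theta

Head-to-head results (9 members):
Alpha vs Epsilon: Alpha, 9–0.
Alpha vs Eta: Alpha wins 6–3.
Alpha vs Theta: 9 to 0, Alpha.
Alpha vs Kappa: Alpha, 6–3.
Epsilon vs Eta: Epsilon, 6–3.
Epsilon vs Theta: Epsilon wins 6–3.
Epsilon–Kappa: Epsilon 6–3.
Eta vs Theta: Eta is ranked higher on 3+5 = 8 ballots, Theta on 1. Eta wins 8–1.
Eta–Kappa: Kappa 6–3.
Theta vs Kappa: Kappa wins 9–0.
Theta loses to every other book — it is the Condorcet loser.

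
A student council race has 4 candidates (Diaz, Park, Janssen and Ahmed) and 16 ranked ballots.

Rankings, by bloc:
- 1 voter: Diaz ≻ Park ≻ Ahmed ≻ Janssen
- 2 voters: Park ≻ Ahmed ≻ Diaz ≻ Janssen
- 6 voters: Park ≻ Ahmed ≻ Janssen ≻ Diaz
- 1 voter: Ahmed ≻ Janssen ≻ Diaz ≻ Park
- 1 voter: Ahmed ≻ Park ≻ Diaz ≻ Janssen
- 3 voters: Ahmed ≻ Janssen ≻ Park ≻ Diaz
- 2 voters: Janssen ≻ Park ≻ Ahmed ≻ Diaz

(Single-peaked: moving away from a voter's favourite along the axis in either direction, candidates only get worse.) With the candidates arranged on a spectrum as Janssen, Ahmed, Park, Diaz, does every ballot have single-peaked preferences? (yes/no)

no

Axis positions: Janssen=1, Ahmed=2, Park=3, Diaz=4.
Bloc 1 (peak Diaz at position 4): ranking walks positions 4-3-2-1, expanding outward from the peak — single-peaked.
Bloc 2 (peak Park at position 3): ranking walks positions 3-2-4-1, expanding outward from the peak — single-peaked.
Bloc 3 (peak Park at position 3): ranking walks positions 3-2-1-4, expanding outward from the peak — single-peaked.
Bloc 4: ranking walks positions 2-1-4-3; Diaz is ranked above Park even though Park lies between Diaz and the peak Ahmed on the axis — preferences dip and rise again. Not single-peaked.
Bloc 5 (peak Ahmed at position 2): ranking walks positions 2-3-4-1, expanding outward from the peak — single-peaked.
Bloc 6 (peak Ahmed at position 2): ranking walks positions 2-1-3-4, expanding outward from the peak — single-peaked.
Bloc 7: ranking walks positions 1-3-2-4; Park is ranked above Ahmed even though Ahmed lies between Park and the peak Janssen on the axis — preferences dip and rise again. Not single-peaked.
Bloc 4 violates single-peakedness, so the profile is not single-peaked on this axis.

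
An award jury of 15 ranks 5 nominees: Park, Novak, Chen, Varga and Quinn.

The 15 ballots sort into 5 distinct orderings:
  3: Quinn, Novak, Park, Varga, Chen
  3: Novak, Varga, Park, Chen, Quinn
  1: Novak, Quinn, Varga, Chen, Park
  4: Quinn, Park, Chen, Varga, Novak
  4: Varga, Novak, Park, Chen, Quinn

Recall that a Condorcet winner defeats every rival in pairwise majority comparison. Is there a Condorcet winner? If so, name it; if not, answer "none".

none

Check each pair by majority over 15 ballots:
Park–Novak: Novak 11–4.
Park vs Chen: Park, 14–1.
Park–Varga: Varga 8–7.
Park vs Quinn: Quinn wins 8–7.
Novak–Chen: Novak 11–4.
Novak vs Varga: Varga wins 8–7.
Novak vs Quinn: Novak wins 8–7.
Chen–Varga: Varga 11–4.
Chen vs Quinn: Quinn wins 8–7.
Varga vs Quinn: Quinn wins 8–7.
Each nominee drops at least one matchup (Park loses to Novak; Novak loses to Varga; Chen loses to Park; Varga loses to Quinn; Quinn loses to Novak); the cycle Novak → Quinn → Varga → Novak rules out a Condorcet winner.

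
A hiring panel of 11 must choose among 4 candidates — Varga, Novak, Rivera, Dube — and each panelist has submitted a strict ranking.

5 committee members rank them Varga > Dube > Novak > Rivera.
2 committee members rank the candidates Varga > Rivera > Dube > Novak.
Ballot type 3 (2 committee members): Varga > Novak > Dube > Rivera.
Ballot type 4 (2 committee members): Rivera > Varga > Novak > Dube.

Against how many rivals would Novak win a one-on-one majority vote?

Novak against each rival (11 committee members):
Novak vs Varga: Varga wins 11–0.
Novak vs Rivera: Novak, 7–4.
Novak vs Dube: Novak preferred on 2+2 = 4 ballots; Dube wins 7–4.
Novak beats Rivera; loses to Varga, Dube — 1 pairwise win.

1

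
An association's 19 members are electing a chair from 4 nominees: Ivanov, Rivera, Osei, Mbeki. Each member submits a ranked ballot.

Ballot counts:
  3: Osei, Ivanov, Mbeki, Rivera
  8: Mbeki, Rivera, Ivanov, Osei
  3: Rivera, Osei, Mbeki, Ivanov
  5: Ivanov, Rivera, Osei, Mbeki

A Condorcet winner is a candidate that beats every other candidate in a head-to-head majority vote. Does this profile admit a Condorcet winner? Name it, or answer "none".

none

Pairwise majorities:
Ivanov vs Rivera: Rivera, 11–8.
Ivanov vs Osei: Ivanov wins 13–6.
Ivanov–Mbeki: Mbeki 11–8.
Rivera vs Osei: Rivera, 16–3.
Rivera vs Mbeki: Mbeki, 11–8.
Osei vs Mbeki: Osei wins 11–8.
No candidate is unbeaten: Ivanov loses to Rivera; Rivera loses to Mbeki; Osei loses to Ivanov; Mbeki loses to Osei. In particular Ivanov > Osei > Mbeki > Ivanov is a majority cycle — no Condorcet winner exists.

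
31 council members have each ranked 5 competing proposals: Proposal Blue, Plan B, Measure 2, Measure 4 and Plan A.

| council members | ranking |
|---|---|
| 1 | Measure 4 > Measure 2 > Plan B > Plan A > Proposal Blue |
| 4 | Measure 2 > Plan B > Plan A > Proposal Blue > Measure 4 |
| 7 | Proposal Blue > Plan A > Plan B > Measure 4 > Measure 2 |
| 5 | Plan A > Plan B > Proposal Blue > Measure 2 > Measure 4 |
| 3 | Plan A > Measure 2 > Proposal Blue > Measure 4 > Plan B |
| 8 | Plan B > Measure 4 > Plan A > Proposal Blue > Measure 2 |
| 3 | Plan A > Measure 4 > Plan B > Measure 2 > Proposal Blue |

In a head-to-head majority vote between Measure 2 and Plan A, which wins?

Plan A

Ballots ranking Measure 2 above Plan A: 1 + 4 = 5.
Ballots ranking Plan A above Measure 2: 31 − 5 = 26.
Plan A wins the head-to-head 26–5.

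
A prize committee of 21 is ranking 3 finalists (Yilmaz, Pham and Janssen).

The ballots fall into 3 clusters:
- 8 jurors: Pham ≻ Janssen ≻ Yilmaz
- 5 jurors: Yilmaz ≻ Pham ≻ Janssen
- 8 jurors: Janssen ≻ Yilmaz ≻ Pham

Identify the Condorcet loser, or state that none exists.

Pairwise majorities:
Yilmaz vs Pham: 13 to 8, Yilmaz.
Yilmaz vs Janssen: Janssen, 16–5.
Pham vs Janssen: Pham is ranked higher on 8+5 = 13 ballots, Janssen on 8. Pham wins 13–8.
Each nominee has at least one pairwise win (Yilmaz beats Pham; Pham beats Janssen; Janssen beats Yilmaz) — no Condorcet loser.

none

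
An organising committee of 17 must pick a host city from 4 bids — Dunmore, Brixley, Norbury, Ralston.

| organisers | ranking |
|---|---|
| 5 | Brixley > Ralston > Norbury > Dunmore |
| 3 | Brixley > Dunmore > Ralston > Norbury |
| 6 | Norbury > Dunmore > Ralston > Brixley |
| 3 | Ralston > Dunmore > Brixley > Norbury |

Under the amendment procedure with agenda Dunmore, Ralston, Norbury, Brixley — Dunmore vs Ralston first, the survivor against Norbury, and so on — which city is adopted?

Round 1: Dunmore vs Ralston — 9–8, Dunmore advances.
Round 2: Dunmore vs Norbury — 6–11, Norbury advances.
Round 3: Norbury vs Brixley — 6–11, Brixley advances.
Brixley survives the agenda.

Brixley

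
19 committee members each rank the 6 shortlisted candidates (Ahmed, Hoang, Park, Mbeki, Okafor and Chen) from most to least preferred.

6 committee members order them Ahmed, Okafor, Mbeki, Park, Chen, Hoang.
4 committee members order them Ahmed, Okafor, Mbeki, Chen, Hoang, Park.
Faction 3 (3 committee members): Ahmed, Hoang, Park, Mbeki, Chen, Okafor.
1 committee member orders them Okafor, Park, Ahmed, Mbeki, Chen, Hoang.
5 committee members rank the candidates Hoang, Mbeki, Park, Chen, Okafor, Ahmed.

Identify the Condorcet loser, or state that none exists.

none

Head-to-head results (19 committee members):
Ahmed vs Hoang: 14 to 5, Ahmed.
Ahmed vs Park: Ahmed wins 13–6.
Ahmed vs Mbeki: Ahmed wins 14–5.
Ahmed vs Okafor: Ahmed is ranked higher on 6+4+3 = 13 ballots, Okafor on 6. Ahmed wins 13–6.
Ahmed vs Chen: 14 to 5, Ahmed.
Hoang vs Park: Hoang wins 12–7.
Hoang vs Mbeki: Hoang preferred on 3+5 = 8 ballots; Mbeki wins 11–8.
Hoang vs Okafor: Okafor, 11–8.
Hoang vs Chen: 3+5 = 8 for Hoang, 11 for Chen — Chen by 11–8.
Park vs Mbeki: Park preferred on 3+1 = 4 ballots; Mbeki wins 15–4.
Park vs Okafor: 3+5 = 8 for Park, 11 for Okafor — Okafor by 11–8.
Park vs Chen: Park wins 15–4.
Mbeki vs Okafor: Mbeki is ranked higher on 3+5 = 8 ballots, Okafor on 11. Okafor wins 11–8.
Mbeki vs Chen: Mbeki is ranked higher on 6+4+3+1+5 = 19 ballots, Chen on 0. Mbeki wins 19–0.
Okafor vs Chen: Okafor preferred on 6+4+1 = 11 ballots; Okafor wins 11–8.
Every candidate wins at least one matchup (Ahmed beats Hoang; Hoang beats Park; Park beats Chen; Mbeki beats Hoang; Okafor beats Hoang; Chen beats Hoang), so there is no Condorcet loser.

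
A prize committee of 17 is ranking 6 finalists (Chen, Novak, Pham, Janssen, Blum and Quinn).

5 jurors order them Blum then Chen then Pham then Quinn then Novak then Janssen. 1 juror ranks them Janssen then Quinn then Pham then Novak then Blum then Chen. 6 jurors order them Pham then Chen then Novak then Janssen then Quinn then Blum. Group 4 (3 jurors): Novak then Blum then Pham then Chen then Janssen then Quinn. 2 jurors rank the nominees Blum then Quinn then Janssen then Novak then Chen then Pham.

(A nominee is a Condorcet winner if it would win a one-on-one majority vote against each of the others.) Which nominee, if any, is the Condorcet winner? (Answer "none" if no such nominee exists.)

none

Head-to-head results (17 jurors):
Chen vs Novak: 5+6 = 11 for Chen, 6 for Novak — Chen by 11–6.
Chen vs Pham: 7 to 10, Pham.
Chen vs Janssen: 5+6+3 = 14 for Chen, 3 for Janssen — Chen by 14–3.
Chen vs Blum: 6 for Chen, 11 for Blum — Blum by 11–6.
Chen vs Quinn: Chen preferred on 5+6+3 = 14 ballots; Chen wins 14–3.
Novak vs Pham: Novak is ranked higher on 3+2 = 5 ballots, Pham on 12. Pham wins 12–5.
Novak vs Janssen: Novak is ranked higher on 5+6+3 = 14 ballots, Janssen on 3. Novak wins 14–3.
Novak vs Blum: 10 to 7, Novak.
Novak vs Quinn: Novak is ranked higher on 6+3 = 9 ballots, Quinn on 8. Novak wins 9–8.
Pham vs Janssen: Pham is ranked higher on 5+6+3 = 14 ballots, Janssen on 3. Pham wins 14–3.
Pham vs Blum: 7 to 10, Blum.
Pham vs Quinn: 14 to 3, Pham.
Janssen vs Blum: Janssen preferred on 1+6 = 7 ballots; Blum wins 10–7.
Janssen vs Quinn: Janssen preferred on 1+6+3 = 10 ballots; Janssen wins 10–7.
Blum vs Quinn: Blum is ranked higher on 5+3+2 = 10 ballots, Quinn on 7. Blum wins 10–7.
No nominee is unbeaten: Chen loses to Pham; Novak loses to Chen; Pham loses to Blum; Janssen loses to Chen; Blum loses to Novak; Quinn loses to Chen. In particular Chen > Novak > Blum > Chen is a majority cycle — no Condorcet winner exists.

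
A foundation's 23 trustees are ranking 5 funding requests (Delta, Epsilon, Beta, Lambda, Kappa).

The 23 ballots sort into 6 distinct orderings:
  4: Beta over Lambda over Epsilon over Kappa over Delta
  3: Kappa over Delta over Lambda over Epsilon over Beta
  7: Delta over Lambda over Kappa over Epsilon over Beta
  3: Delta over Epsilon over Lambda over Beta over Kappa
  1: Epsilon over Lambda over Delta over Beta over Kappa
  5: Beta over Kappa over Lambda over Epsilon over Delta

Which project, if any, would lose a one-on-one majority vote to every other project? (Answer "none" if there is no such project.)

none

Head-to-head results (23 reviewers):
Delta vs Epsilon: Delta, 13–10.
Delta vs Beta: Delta is ranked higher on 3+7+3+1 = 14 ballots, Beta on 9. Delta wins 14–9.
Delta vs Lambda: Delta, 13–10.
Delta vs Kappa: Kappa, 12–11.
Epsilon vs Beta: Epsilon wins 14–9.
Epsilon vs Lambda: 3+1 = 4 for Epsilon, 19 for Lambda — Lambda by 19–4.
Epsilon vs Kappa: 4+3+1 = 8 for Epsilon, 15 for Kappa — Kappa by 15–8.
Beta vs Lambda: Lambda wins 14–9.
Beta vs Kappa: Beta wins 13–10.
Lambda vs Kappa: Lambda is ranked higher on 4+7+3+1 = 15 ballots, Kappa on 8. Lambda wins 15–8.
Each project has at least one pairwise win (Delta beats Epsilon; Epsilon beats Beta; Beta beats Kappa; Lambda beats Epsilon; Kappa beats Delta) — no Condorcet loser.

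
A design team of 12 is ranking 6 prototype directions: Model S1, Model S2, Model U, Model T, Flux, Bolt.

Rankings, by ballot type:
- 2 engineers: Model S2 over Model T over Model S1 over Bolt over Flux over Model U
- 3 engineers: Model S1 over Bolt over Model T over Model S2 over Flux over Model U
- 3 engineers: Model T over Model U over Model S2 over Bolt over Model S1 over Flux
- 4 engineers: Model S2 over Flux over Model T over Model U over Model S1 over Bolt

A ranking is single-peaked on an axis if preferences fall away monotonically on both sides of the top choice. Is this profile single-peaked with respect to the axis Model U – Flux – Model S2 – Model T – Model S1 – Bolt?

no

Axis positions: Model U=1, Flux=2, Model S2=3, Model T=4, Model S1=5, Bolt=6.
Ballot type 1 (peak Model S2 at position 3): ranking walks positions 3-4-5-6-2-1, expanding outward from the peak — single-peaked.
Ballot type 2 (peak Model S1 at position 5): ranking walks positions 5-6-4-3-2-1, expanding outward from the peak — single-peaked.
Ballot type 3: ranking walks positions 4-1-3-6-5-2; Model U is ranked above Model S2 even though Model S2 lies between Model U and the peak Model T on the axis — preferences dip and rise again. Not single-peaked.
Ballot type 4 (peak Model S2 at position 3): ranking walks positions 3-2-4-1-5-6, expanding outward from the peak — single-peaked.
Ballot type 3 violates single-peakedness, so the profile is not single-peaked on this axis.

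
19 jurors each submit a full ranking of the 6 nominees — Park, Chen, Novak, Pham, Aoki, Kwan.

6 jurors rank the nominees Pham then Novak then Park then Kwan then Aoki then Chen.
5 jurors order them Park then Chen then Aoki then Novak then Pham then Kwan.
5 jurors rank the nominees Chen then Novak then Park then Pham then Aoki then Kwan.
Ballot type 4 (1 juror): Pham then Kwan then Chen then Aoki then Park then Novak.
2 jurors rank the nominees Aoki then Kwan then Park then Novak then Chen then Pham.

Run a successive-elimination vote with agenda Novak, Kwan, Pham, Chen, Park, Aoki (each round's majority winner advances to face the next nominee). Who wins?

Round 1: Novak vs Kwan — 16–3, Novak advances.
Round 2: Novak vs Pham — 12–7, Novak advances.
Round 3: Novak vs Chen — 8–11, Chen advances.
Round 4: Chen vs Park — 6–13, Park advances.
Round 5: Park vs Aoki — 16–3, Park advances.
Park survives the agenda.

Park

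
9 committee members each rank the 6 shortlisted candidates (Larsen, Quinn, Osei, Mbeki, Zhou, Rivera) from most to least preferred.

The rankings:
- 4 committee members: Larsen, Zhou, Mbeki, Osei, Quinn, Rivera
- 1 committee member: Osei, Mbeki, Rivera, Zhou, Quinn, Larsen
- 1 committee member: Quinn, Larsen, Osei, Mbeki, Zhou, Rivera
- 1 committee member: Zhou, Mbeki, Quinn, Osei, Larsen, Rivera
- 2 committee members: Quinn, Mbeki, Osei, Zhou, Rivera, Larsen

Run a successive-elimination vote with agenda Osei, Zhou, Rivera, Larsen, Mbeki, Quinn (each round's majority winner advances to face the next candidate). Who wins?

Quinn

Round 1: Osei vs Zhou — 4–5, Zhou advances.
Round 2: Zhou vs Rivera — 8–1, Zhou advances.
Round 3: Zhou vs Larsen — 4–5, Larsen advances.
Round 4: Larsen vs Mbeki — 5–4, Larsen advances.
Round 5: Larsen vs Quinn — 4–5, Quinn advances.
Quinn survives the agenda.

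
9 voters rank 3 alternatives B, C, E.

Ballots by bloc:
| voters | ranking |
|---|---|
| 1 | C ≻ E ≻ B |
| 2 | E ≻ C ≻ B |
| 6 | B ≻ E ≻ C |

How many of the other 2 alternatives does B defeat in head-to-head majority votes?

B against each rival (9 voters):
B vs C: B wins 6–3.
B vs E: 6 to 3, B.
B beats C, E — 2 pairwise wins.

2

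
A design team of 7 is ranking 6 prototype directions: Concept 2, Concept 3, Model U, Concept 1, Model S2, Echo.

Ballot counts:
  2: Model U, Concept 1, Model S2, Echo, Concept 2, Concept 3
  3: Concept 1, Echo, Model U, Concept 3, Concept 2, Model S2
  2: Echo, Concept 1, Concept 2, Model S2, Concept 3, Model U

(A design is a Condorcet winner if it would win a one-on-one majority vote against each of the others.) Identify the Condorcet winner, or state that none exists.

Concept 1

Check each pair by majority over 7 ballots:
Concept 2 vs Concept 3: Concept 2 preferred on 2+2 = 4 ballots; Concept 2 wins 4–3.
Concept 2 vs Model U: Concept 2 preferred on 2 ballots; Model U wins 5–2.
Concept 2–Concept 1: Concept 1 7–0.
Concept 2–Model S2: Concept 2 5–2.
Concept 2 vs Echo: 0 for Concept 2, 7 for Echo — Echo by 7–0.
Concept 3 vs Model U: Concept 3 is ranked higher on 2 ballots, Model U on 5. Model U wins 5–2.
Concept 3 vs Concept 1: 0 to 7, Concept 1.
Concept 3–Model S2: Model S2 4–3.
Concept 3 vs Echo: Echo, 7–0.
Model U vs Concept 1: Concept 1 wins 5–2.
Model U vs Model S2: Model U is ranked higher on 2+3 = 5 ballots, Model S2 on 2. Model U wins 5–2.
Model U vs Echo: 2 for Model U, 5 for Echo — Echo by 5–2.
Concept 1 vs Model S2: 2+3+2 = 7 for Concept 1, 0 for Model S2 — Concept 1 by 7–0.
Concept 1 vs Echo: Concept 1, 5–2.
Model S2 vs Echo: Model S2 is ranked higher on 2 ballots, Echo on 5. Echo wins 5–2.
Concept 1 wins every pairwise contest, so Concept 1 is the Condorcet winner.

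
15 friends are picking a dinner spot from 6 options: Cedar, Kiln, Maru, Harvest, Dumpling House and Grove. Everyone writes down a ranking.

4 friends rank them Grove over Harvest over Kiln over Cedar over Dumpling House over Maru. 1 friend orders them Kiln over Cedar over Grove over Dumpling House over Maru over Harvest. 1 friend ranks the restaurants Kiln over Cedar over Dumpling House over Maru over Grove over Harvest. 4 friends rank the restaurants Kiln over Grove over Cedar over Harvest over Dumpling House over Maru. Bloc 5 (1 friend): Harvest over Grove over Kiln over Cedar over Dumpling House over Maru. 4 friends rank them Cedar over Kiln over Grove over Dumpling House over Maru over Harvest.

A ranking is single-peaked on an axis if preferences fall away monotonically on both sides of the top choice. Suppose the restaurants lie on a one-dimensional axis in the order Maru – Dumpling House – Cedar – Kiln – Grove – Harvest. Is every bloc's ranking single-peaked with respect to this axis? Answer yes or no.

yes

Axis positions: Maru=1, Dumpling House=2, Cedar=3, Kiln=4, Grove=5, Harvest=6.
Bloc 1 (peak Grove at position 5): ranking walks positions 5-6-4-3-2-1, expanding outward from the peak — single-peaked.
Bloc 2 (peak Kiln at position 4): ranking walks positions 4-3-5-2-1-6, expanding outward from the peak — single-peaked.
Bloc 3 (peak Kiln at position 4): ranking walks positions 4-3-2-1-5-6, expanding outward from the peak — single-peaked.
Bloc 4 (peak Kiln at position 4): ranking walks positions 4-5-3-6-2-1, expanding outward from the peak — single-peaked.
Bloc 5 (peak Harvest at position 6): ranking walks positions 6-5-4-3-2-1, expanding outward from the peak — single-peaked.
Bloc 6 (peak Cedar at position 3): ranking walks positions 3-4-5-2-1-6, expanding outward from the peak — single-peaked.
Every ranking is single-peaked on this axis.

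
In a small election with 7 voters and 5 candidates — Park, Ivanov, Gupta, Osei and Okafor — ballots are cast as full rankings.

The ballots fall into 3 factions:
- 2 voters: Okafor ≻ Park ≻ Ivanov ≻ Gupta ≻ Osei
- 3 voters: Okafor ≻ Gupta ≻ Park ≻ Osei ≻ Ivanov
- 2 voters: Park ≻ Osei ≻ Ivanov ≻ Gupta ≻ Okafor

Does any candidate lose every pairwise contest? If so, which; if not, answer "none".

Head-to-head results (7 voters):
Park vs Ivanov: 2+3+2 = 7 for Park, 0 for Ivanov — Park by 7–0.
Park–Gupta: Park 4–3.
Park vs Osei: Park preferred on 2+3+2 = 7 ballots; Park wins 7–0.
Park–Okafor: Okafor 5–2.
Ivanov vs Gupta: Ivanov preferred on 2+2 = 4 ballots; Ivanov wins 4–3.
Ivanov–Osei: Osei 5–2.
Ivanov–Okafor: Okafor 5–2.
Gupta vs Osei: 5 to 2, Gupta.
Gupta vs Okafor: Gupta is ranked higher on 2 ballots, Okafor on 5. Okafor wins 5–2.
Osei–Okafor: Okafor 5–2.
Every candidate wins at least one matchup (Park beats Ivanov; Ivanov beats Gupta; Gupta beats Osei; Osei beats Ivanov; Okafor beats Park), so there is no Condorcet loser.

none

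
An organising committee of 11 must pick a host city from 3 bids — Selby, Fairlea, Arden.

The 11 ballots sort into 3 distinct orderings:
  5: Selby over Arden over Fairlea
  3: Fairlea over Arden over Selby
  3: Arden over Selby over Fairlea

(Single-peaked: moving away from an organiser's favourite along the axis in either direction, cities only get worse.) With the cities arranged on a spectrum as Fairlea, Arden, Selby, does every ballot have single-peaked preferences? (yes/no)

Axis positions: Fairlea=1, Arden=2, Selby=3.
Ballot type 1 (peak Selby at position 3): ranking walks positions 3-2-1, expanding outward from the peak — single-peaked.
Ballot type 2 (peak Fairlea at position 1): ranking walks positions 1-2-3, expanding outward from the peak — single-peaked.
Ballot type 3 (peak Arden at position 2): ranking walks positions 2-3-1, expanding outward from the peak — single-peaked.
Every ranking is single-peaked on this axis.

yes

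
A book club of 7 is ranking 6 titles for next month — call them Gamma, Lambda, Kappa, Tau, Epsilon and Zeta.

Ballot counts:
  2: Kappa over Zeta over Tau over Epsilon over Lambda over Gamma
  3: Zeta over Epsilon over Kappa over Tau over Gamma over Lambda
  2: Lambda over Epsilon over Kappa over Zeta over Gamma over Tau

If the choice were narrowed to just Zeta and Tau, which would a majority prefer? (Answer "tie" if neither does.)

Ballots ranking Zeta above Tau: 2 + 3 + 2 = 7.
Ballots ranking Tau above Zeta: 7 − 7 = 0.
Zeta wins the head-to-head 7–0.

Zeta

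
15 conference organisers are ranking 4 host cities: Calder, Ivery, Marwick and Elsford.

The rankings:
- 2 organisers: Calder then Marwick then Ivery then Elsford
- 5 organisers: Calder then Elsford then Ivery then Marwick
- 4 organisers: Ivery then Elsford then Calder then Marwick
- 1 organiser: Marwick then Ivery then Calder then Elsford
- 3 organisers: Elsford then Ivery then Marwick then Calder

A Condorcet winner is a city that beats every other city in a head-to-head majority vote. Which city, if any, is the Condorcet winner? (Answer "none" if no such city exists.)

Check each pair by majority over 15 ballots:
Calder–Ivery: Ivery 8–7.
Calder vs Marwick: Calder is ranked higher on 2+5+4 = 11 ballots, Marwick on 4. Calder wins 11–4.
Calder vs Elsford: 8 to 7, Calder.
Ivery vs Marwick: Ivery is ranked higher on 5+4+3 = 12 ballots, Marwick on 3. Ivery wins 12–3.
Ivery vs Elsford: 7 to 8, Elsford.
Marwick vs Elsford: Elsford wins 12–3.
Every city loses at least once (Calder loses to Ivery; Ivery loses to Elsford; Marwick loses to Calder; Elsford loses to Calder). The majority relation contains the cycle Calder > Elsford > Ivery > Calder, so there is no Condorcet winner.

none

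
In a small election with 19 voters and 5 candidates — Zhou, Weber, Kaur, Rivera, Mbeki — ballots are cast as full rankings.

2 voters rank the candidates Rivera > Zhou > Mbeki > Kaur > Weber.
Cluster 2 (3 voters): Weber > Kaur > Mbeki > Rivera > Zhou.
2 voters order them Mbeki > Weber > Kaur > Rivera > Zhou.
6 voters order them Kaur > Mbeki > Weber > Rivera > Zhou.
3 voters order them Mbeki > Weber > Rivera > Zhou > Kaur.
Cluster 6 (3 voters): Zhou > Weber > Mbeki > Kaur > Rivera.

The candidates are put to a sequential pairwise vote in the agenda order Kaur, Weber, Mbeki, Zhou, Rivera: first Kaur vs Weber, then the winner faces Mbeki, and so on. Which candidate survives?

Mbeki

Round 1: Kaur vs Weber — 8–11, Weber advances.
Round 2: Weber vs Mbeki — 6–13, Mbeki advances.
Round 3: Mbeki vs Zhou — 14–5, Mbeki advances.
Round 4: Mbeki vs Rivera — 17–2, Mbeki advances.
The agenda winner is Mbeki.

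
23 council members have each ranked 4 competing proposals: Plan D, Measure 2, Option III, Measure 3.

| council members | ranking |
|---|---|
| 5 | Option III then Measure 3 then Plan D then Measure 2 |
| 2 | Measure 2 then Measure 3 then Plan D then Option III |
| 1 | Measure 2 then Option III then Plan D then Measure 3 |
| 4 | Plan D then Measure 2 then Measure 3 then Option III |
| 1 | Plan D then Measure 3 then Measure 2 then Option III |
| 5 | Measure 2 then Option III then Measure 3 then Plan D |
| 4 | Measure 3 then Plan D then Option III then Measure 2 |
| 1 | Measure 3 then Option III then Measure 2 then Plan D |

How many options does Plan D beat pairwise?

1

Plan D against each rival (23 council members):
Plan D vs Measure 2: 5+4+1+4 = 14 for Plan D, 9 for Measure 2 — Plan D by 14–9.
Plan D vs Option III: Option III, 12–11.
Plan D vs Measure 3: Plan D preferred on 1+4+1 = 6 ballots; Measure 3 wins 17–6.
Plan D beats Measure 2; loses to Option III, Measure 3 — 1 pairwise win.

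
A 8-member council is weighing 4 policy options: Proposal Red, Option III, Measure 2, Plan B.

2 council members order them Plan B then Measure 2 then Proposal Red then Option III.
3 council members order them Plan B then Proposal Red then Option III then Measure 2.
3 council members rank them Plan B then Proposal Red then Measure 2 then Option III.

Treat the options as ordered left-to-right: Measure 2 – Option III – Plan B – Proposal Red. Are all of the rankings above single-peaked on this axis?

no

Axis positions: Measure 2=1, Option III=2, Plan B=3, Proposal Red=4.
Ballot type 1: ranking walks positions 3-1-4-2; Measure 2 is ranked above Option III even though Option III lies between Measure 2 and the peak Plan B on the axis — preferences dip and rise again. Not single-peaked.
Ballot type 2 (peak Plan B at position 3): ranking walks positions 3-4-2-1, expanding outward from the peak — single-peaked.
Ballot type 3: ranking walks positions 3-4-1-2; Measure 2 is ranked above Option III even though Option III lies between Measure 2 and the peak Plan B on the axis — preferences dip and rise again. Not single-peaked.
Ballot type 1 violates single-peakedness, so the profile is not single-peaked on this axis.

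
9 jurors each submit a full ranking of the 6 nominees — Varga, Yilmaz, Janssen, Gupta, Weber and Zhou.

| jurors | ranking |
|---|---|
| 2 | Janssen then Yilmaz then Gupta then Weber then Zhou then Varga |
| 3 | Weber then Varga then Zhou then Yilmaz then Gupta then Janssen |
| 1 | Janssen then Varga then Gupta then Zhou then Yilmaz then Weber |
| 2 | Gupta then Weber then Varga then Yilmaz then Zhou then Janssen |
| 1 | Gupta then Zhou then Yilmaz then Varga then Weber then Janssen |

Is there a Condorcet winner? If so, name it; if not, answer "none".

Check each pair by majority over 9 ballots:
Varga vs Yilmaz: Varga is ranked higher on 3+1+2 = 6 ballots, Yilmaz on 3. Varga wins 6–3.
Varga vs Janssen: 3+2+1 = 6 for Varga, 3 for Janssen — Varga by 6–3.
Varga vs Gupta: 4 to 5, Gupta.
Varga vs Weber: Varga preferred on 1+1 = 2 ballots; Weber wins 7–2.
Varga vs Zhou: Varga preferred on 3+1+2 = 6 ballots; Varga wins 6–3.
Yilmaz vs Janssen: Yilmaz is ranked higher on 3+2+1 = 6 ballots, Janssen on 3. Yilmaz wins 6–3.
Yilmaz vs Gupta: Yilmaz preferred on 2+3 = 5 ballots; Yilmaz wins 5–4.
Yilmaz vs Weber: Yilmaz preferred on 2+1+1 = 4 ballots; Weber wins 5–4.
Yilmaz vs Zhou: Yilmaz preferred on 2+2 = 4 ballots; Zhou wins 5–4.
Janssen vs Gupta: 2+1 = 3 for Janssen, 6 for Gupta — Gupta by 6–3.
Janssen vs Weber: 3 to 6, Weber.
Janssen vs Zhou: Janssen preferred on 2+1 = 3 ballots; Zhou wins 6–3.
Gupta vs Weber: 6 to 3, Gupta.
Gupta vs Zhou: Gupta preferred on 2+1+2+1 = 6 ballots; Gupta wins 6–3.
Weber vs Zhou: Weber is ranked higher on 2+3+2 = 7 ballots, Zhou on 2. Weber wins 7–2.
No nominee is unbeaten: Varga loses to Gupta; Yilmaz loses to Varga; Janssen loses to Varga; Gupta loses to Yilmaz; Weber loses to Gupta; Zhou loses to Varga. In particular Varga → Yilmaz → Gupta → Varga is a majority cycle — no Condorcet winner exists.

none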